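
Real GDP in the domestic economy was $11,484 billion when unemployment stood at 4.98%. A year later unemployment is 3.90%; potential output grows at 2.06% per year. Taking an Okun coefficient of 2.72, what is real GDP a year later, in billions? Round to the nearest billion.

$12,058 billion

Δu = 3.9 - 4.98 = -1.08 points.
Okun's law (growth form): g_Y = g_Y* - β × Δu = 2.06 - 2.72 × (-1.08) = 2.06 + 2.9376 = 4.9976%.
Real GDP in the next year = 11484 × (1 + 4.9976/100) = 11484 × 1.049976 ≈ 12058 billion.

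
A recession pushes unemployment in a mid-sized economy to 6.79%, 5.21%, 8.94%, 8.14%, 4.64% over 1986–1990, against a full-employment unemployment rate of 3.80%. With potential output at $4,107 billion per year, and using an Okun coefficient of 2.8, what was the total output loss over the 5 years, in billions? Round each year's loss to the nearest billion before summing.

Year 1986: gap = -2.8 × (6.79 - 3.8) = -8.372%, loss ≈ 4107 × 8.372/100 ≈ 344.
Year 1987: gap = -2.8 × (5.21 - 3.8) = -3.948%, loss ≈ 4107 × 3.948/100 ≈ 162.
Year 1988: gap = -2.8 × (8.94 - 3.8) = -14.392%, loss ≈ 4107 × 14.392/100 ≈ 591.
Year 1989: gap = -2.8 × (8.14 - 3.8) = -12.152%, loss ≈ 4107 × 12.152/100 ≈ 499.
Year 1990: gap = -2.8 × (4.64 - 3.8) = -2.352%, loss ≈ 4107 × 2.352/100 ≈ 97.
Total lost output = 344 + 162 + 591 + 499 + 97 = 1693 billion.

$1,693 billion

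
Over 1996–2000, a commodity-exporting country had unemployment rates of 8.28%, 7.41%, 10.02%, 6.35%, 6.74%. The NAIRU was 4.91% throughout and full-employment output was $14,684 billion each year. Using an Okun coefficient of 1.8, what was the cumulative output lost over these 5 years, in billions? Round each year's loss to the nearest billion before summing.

Year 1996: gap = -1.8 × (8.28 - 4.91) = -6.066%, loss ≈ 14684 × 6.066/100 ≈ 891.
Year 1997: gap = -1.8 × (7.41 - 4.91) = -4.5%, loss ≈ 14684 × 4.5/100 ≈ 661.
Year 1998: gap = -1.8 × (10.02 - 4.91) = -9.198%, loss ≈ 14684 × 9.198/100 ≈ 1351.
Year 1999: gap = -1.8 × (6.35 - 4.91) = -2.592%, loss ≈ 14684 × 2.592/100 ≈ 381.
Year 2000: gap = -1.8 × (6.74 - 4.91) = -3.294%, loss ≈ 14684 × 3.294/100 ≈ 484.
Total lost output = 891 + 661 + 1351 + 381 + 484 = 3768 billion.

$3,768 billion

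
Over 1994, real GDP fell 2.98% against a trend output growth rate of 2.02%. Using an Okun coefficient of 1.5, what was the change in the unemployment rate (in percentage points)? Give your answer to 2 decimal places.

3.33 percentage points

Growth-rate Okun's law: g_Y = g_Y* - β × Δu, so Δu = (g_Y* - g_Y)/β.
Δu = (2.02 + 2.98)/1.5 = 5/1.5 = 3.33 percentage points.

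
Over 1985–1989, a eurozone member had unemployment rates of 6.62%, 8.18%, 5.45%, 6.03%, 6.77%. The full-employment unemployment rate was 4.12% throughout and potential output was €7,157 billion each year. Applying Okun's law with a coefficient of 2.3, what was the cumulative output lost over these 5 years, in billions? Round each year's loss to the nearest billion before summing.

€2,049 billion

Year 1985: gap = -2.3 × (6.62 - 4.12) = -5.75%, loss ≈ 7157 × 5.75/100 ≈ 412.
Year 1986: gap = -2.3 × (8.18 - 4.12) = -9.338%, loss ≈ 7157 × 9.338/100 ≈ 668.
Year 1987: gap = -2.3 × (5.45 - 4.12) = -3.059%, loss ≈ 7157 × 3.059/100 ≈ 219.
Year 1988: gap = -2.3 × (6.03 - 4.12) = -4.393%, loss ≈ 7157 × 4.393/100 ≈ 314.
Year 1989: gap = -2.3 × (6.77 - 4.12) = -6.095%, loss ≈ 7157 × 6.095/100 ≈ 436.
Total lost output = 412 + 668 + 219 + 314 + 436 = 2049 billion.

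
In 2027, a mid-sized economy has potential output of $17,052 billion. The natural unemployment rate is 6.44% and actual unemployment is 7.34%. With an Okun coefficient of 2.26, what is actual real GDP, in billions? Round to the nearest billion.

Unemployment gap = 7.34 - 6.44 = 0.9 points, so the output gap is -2.26 × 0.9 = -2.034%.
Actual GDP = 17052 × (1 - 2.034/100) = 17052 × 0.97966 ≈ 16705 billion.

$16,705 billion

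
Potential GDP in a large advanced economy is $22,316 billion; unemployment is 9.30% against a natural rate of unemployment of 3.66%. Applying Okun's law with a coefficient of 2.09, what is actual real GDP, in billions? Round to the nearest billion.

$19,685 billion

Unemployment gap = 9.3 - 3.66 = 5.64 points, so the output gap is -2.09 × 5.64 = -11.7876%.
Actual GDP = 22316 × (1 - 11.7876/100) = 22316 × 0.882124 ≈ 19685 billion.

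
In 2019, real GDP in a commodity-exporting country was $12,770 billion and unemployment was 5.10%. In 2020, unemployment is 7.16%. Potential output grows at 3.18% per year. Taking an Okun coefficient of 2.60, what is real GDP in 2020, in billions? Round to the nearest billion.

Δu = 7.16 - 5.1 = 2.06 points.
Okun's law (growth form): g_Y = g_Y* - β × Δu = 3.18 - 2.60 × (2.06) = 3.18 - 5.356 = -2.176%.
Real GDP in the next year = 12770 × (1 - 2.176/100) = 12770 × 0.97824 ≈ 12492 billion.

$12,492 billion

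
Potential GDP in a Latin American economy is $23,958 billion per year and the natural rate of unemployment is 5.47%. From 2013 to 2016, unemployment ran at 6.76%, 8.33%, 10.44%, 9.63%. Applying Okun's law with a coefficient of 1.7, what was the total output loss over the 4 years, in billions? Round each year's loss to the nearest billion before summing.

Year 2013: gap = -1.7 × (6.76 - 5.47) = -2.193%, loss ≈ 23958 × 2.193/100 ≈ 525.
Year 2014: gap = -1.7 × (8.33 - 5.47) = -4.862%, loss ≈ 23958 × 4.862/100 ≈ 1165.
Year 2015: gap = -1.7 × (10.44 - 5.47) = -8.449%, loss ≈ 23958 × 8.449/100 ≈ 2024.
Year 2016: gap = -1.7 × (9.63 - 5.47) = -7.072%, loss ≈ 23958 × 7.072/100 ≈ 1694.
Total lost output = 525 + 1165 + 2024 + 1694 = 5408 billion.

$5,408 billion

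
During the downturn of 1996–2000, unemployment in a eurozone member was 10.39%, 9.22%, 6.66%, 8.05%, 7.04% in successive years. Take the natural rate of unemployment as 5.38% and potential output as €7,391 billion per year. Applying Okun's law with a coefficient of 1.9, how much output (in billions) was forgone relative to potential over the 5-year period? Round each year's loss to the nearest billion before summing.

Year 1996: gap = -1.9 × (10.39 - 5.38) = -9.519%, loss ≈ 7391 × 9.519/100 ≈ 704.
Year 1997: gap = -1.9 × (9.22 - 5.38) = -7.296%, loss ≈ 7391 × 7.296/100 ≈ 539.
Year 1998: gap = -1.9 × (6.66 - 5.38) = -2.432%, loss ≈ 7391 × 2.432/100 ≈ 180.
Year 1999: gap = -1.9 × (8.05 - 5.38) = -5.073%, loss ≈ 7391 × 5.073/100 ≈ 375.
Year 2000: gap = -1.9 × (7.04 - 5.38) = -3.154%, loss ≈ 7391 × 3.154/100 ≈ 233.
Total lost output = 704 + 539 + 180 + 375 + 233 = 2031 billion.

€2,031 billion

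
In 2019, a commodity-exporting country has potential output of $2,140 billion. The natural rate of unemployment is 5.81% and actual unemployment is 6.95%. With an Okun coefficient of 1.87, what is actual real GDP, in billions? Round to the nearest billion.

Unemployment gap = 6.95 - 5.81 = 1.14 points, so the output gap is -1.87 × 1.14 = -2.1318%.
Actual GDP = 2140 × (1 - 2.1318/100) = 2140 × 0.978682 ≈ 2094 billion.

$2,094 billion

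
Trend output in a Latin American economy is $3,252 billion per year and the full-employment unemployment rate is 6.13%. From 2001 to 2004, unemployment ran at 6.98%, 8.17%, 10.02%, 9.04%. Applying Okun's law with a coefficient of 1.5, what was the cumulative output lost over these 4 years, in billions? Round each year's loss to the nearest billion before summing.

Year 2001: gap = -1.5 × (6.98 - 6.13) = -1.275%, loss ≈ 3252 × 1.275/100 ≈ 41.
Year 2002: gap = -1.5 × (8.17 - 6.13) = -3.06%, loss ≈ 3252 × 3.06/100 ≈ 100.
Year 2003: gap = -1.5 × (10.02 - 6.13) = -5.835%, loss ≈ 3252 × 5.835/100 ≈ 190.
Year 2004: gap = -1.5 × (9.04 - 6.13) = -4.365%, loss ≈ 3252 × 4.365/100 ≈ 142.
Total lost output = 41 + 100 + 190 + 142 = 473 billion.

$473 billion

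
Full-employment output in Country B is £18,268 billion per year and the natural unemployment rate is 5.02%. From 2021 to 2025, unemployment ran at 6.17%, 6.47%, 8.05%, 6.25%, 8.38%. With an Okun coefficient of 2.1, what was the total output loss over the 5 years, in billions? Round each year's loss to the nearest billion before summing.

£3,920 billion

Year 2021: gap = -2.1 × (6.17 - 5.02) = -2.415%, loss ≈ 18268 × 2.415/100 ≈ 441.
Year 2022: gap = -2.1 × (6.47 - 5.02) = -3.045%, loss ≈ 18268 × 3.045/100 ≈ 556.
Year 2023: gap = -2.1 × (8.05 - 5.02) = -6.363%, loss ≈ 18268 × 6.363/100 ≈ 1162.
Year 2024: gap = -2.1 × (6.25 - 5.02) = -2.583%, loss ≈ 18268 × 2.583/100 ≈ 472.
Year 2025: gap = -2.1 × (8.38 - 5.02) = -7.056%, loss ≈ 18268 × 7.056/100 ≈ 1289.
Total lost output = 441 + 556 + 1162 + 472 + 1289 = 3920 billion.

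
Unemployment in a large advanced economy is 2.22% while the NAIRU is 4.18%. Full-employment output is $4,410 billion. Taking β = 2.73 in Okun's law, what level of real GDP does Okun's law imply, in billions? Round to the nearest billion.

Unemployment gap = 2.22 - 4.18 = -1.96 points, so the output gap is -2.73 × (-1.96) = 5.3508%.
Actual GDP = 4410 × (1 + 5.3508/100) = 4410 × 1.053508 ≈ 4646 billion.

$4,646 billion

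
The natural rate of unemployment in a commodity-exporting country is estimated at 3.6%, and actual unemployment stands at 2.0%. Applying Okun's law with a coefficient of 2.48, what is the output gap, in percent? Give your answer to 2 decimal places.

3.97%

The unemployment gap is 2 - 3.6 = -1.6 percentage points.
Okun's law gives an output gap of -2.48 × (-1.6) = 3.968%, i.e. 3.97% above potential.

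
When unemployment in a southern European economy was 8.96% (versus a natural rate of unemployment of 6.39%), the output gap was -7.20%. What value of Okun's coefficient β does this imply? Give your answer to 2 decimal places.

Okun's law: output gap = -β × (u - u*).
-7.20 = -β × (8.96 - 6.39) = -β × 2.57, so β = 7.2/2.57 = 2.80.

β ≈ 2.80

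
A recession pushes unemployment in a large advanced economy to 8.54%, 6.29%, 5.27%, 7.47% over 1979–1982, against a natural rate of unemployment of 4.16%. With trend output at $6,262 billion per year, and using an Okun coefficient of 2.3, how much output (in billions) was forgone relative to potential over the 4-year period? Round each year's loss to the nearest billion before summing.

Year 1979: gap = -2.3 × (8.54 - 4.16) = -10.074%, loss ≈ 6262 × 10.074/100 ≈ 631.
Year 1980: gap = -2.3 × (6.29 - 4.16) = -4.899%, loss ≈ 6262 × 4.899/100 ≈ 307.
Year 1981: gap = -2.3 × (5.27 - 4.16) = -2.553%, loss ≈ 6262 × 2.553/100 ≈ 160.
Year 1982: gap = -2.3 × (7.47 - 4.16) = -7.613%, loss ≈ 6262 × 7.613/100 ≈ 477.
Total lost output = 631 + 307 + 160 + 477 = 1575 billion.

$1,575 billion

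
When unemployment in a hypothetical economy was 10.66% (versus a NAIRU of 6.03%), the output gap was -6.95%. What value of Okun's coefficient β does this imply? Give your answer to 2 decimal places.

Okun's law: output gap = -β × (u - u*).
-6.95 = -β × (10.66 - 6.03) = -β × 4.63, so β = 6.95/4.63 = 1.50.

β ≈ 1.50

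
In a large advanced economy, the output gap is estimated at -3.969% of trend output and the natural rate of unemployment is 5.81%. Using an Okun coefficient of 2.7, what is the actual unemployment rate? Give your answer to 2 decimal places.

From Okun's law, u - u* = -(output gap)/β = -(-3.969)/2.7 = 1.47 points.
So u = 5.81 + 1.47 = 7.28%.

7.28%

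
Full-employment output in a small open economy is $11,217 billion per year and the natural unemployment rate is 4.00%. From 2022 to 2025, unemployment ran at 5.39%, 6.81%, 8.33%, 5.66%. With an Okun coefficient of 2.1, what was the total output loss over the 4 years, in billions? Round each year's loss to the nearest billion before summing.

$2,400 billion

Year 2022: gap = -2.1 × (5.39 - 4) = -2.919%, loss ≈ 11217 × 2.919/100 ≈ 327.
Year 2023: gap = -2.1 × (6.81 - 4) = -5.901%, loss ≈ 11217 × 5.901/100 ≈ 662.
Year 2024: gap = -2.1 × (8.33 - 4) = -9.093%, loss ≈ 11217 × 9.093/100 ≈ 1020.
Year 2025: gap = -2.1 × (5.66 - 4) = -3.486%, loss ≈ 11217 × 3.486/100 ≈ 391.
Total lost output = 327 + 662 + 1020 + 391 = 2400 billion.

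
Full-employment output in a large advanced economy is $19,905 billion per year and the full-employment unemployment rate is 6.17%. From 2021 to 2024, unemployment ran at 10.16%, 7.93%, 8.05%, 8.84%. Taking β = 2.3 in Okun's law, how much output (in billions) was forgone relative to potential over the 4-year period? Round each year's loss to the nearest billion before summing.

Year 2021: gap = -2.3 × (10.16 - 6.17) = -9.177%, loss ≈ 19905 × 9.177/100 ≈ 1827.
Year 2022: gap = -2.3 × (7.93 - 6.17) = -4.048%, loss ≈ 19905 × 4.048/100 ≈ 806.
Year 2023: gap = -2.3 × (8.05 - 6.17) = -4.324%, loss ≈ 19905 × 4.324/100 ≈ 861.
Year 2024: gap = -2.3 × (8.84 - 6.17) = -6.141%, loss ≈ 19905 × 6.141/100 ≈ 1222.
Total lost output = 1827 + 806 + 861 + 1222 = 4716 billion.

$4,716 billion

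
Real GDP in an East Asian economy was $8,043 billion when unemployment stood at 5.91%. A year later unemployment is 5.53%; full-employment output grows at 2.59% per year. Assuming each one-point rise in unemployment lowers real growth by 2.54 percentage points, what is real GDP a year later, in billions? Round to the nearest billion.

$8,329 billion

Δu = 5.53 - 5.91 = -0.38 points.
Okun's law (growth form): g_Y = g_Y* - β × Δu = 2.59 - 2.54 × (-0.38) = 2.59 + 0.9652 = 3.5552%.
Real GDP in the next year = 8043 × (1 + 3.5552/100) = 8043 × 1.035552 ≈ 8329 billion.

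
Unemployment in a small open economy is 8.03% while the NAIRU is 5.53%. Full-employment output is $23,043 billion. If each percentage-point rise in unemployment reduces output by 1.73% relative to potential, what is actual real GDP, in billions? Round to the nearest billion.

$22,046 billion

Unemployment gap = 8.03 - 5.53 = 2.5 points, so the output gap is -1.73 × 2.5 = -4.325%.
Actual GDP = 23043 × (1 - 4.325/100) = 23043 × 0.95675 ≈ 22046 billion.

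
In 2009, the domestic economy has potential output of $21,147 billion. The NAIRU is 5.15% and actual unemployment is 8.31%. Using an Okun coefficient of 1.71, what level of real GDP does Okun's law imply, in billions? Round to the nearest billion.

$20,004 billion

Unemployment gap = 8.31 - 5.15 = 3.16 points, so the output gap is -1.71 × 3.16 = -5.4036%.
Actual GDP = 21147 × (1 - 5.4036/100) = 21147 × 0.945964 ≈ 20004 billion.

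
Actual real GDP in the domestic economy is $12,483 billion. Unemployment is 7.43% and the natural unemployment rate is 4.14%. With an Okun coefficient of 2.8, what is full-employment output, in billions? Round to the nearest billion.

$13,750 billion

Unemployment gap = 7.43 - 4.14 = 3.29 points, so output gap = -2.8 × 3.29 = -9.212%.
Since Y = Y* × (1 + gap/100), Y* = 12483/0.90788 ≈ 13750 billion.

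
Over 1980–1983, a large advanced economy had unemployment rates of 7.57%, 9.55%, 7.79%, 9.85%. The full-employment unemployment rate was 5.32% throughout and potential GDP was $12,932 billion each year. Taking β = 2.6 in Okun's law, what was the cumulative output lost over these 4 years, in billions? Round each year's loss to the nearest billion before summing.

$4,532 billion

Year 1980: gap = -2.6 × (7.57 - 5.32) = -5.85%, loss ≈ 12932 × 5.85/100 ≈ 757.
Year 1981: gap = -2.6 × (9.55 - 5.32) = -10.998%, loss ≈ 12932 × 10.998/100 ≈ 1422.
Year 1982: gap = -2.6 × (7.79 - 5.32) = -6.422%, loss ≈ 12932 × 6.422/100 ≈ 830.
Year 1983: gap = -2.6 × (9.85 - 5.32) = -11.778%, loss ≈ 12932 × 11.778/100 ≈ 1523.
Total lost output = 757 + 1422 + 830 + 1523 = 4532 billion.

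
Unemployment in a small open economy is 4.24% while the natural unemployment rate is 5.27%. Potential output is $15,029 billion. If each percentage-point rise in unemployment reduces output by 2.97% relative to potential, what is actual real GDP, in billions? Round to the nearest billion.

Unemployment gap = 4.24 - 5.27 = -1.03 points, so the output gap is -2.97 × (-1.03) = 3.0591%.
Actual GDP = 15029 × (1 + 3.0591/100) = 15029 × 1.030591 ≈ 15489 billion.

$15,489 billion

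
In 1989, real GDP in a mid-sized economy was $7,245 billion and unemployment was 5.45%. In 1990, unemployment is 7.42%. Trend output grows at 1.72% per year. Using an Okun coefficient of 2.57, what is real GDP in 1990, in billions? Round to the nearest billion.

$7,003 billion

Δu = 7.42 - 5.45 = 1.97 points.
Okun's law (growth form): g_Y = g_Y* - β × Δu = 1.72 - 2.57 × (1.97) = 1.72 - 5.0629 = -3.3429%.
Real GDP in the next year = 7245 × (1 - 3.3429/100) = 7245 × 0.966571 ≈ 7003 billion.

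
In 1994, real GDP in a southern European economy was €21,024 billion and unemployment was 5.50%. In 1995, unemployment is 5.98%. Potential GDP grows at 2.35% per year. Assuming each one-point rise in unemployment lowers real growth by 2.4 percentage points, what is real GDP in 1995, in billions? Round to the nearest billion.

€21,276 billion

Δu = 5.98 - 5.5 = 0.48 points.
Okun's law (growth form): g_Y = g_Y* - β × Δu = 2.35 - 2.4 × (0.48) = 2.35 - 1.152 = 1.198%.
Real GDP in the next year = 21024 × (1 + 1.198/100) = 21024 × 1.01198 ≈ 21276 billion.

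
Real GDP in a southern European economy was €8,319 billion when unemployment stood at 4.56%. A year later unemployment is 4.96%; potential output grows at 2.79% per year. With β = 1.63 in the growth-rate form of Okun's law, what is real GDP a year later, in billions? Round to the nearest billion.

€8,497 billion

Δu = 4.96 - 4.56 = 0.4 points.
Okun's law (growth form): g_Y = g_Y* - β × Δu = 2.79 - 1.63 × (0.40) = 2.79 - 0.652 = 2.138%.
Real GDP in the next year = 8319 × (1 + 2.138/100) = 8319 × 1.02138 ≈ 8497 billion.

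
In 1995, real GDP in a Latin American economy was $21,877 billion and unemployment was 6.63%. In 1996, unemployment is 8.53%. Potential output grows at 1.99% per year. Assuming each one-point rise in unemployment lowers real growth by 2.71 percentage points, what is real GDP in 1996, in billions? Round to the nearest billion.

Δu = 8.53 - 6.63 = 1.9 points.
Okun's law (growth form): g_Y = g_Y* - β × Δu = 1.99 - 2.71 × (1.90) = 1.99 - 5.149 = -3.159%.
Real GDP in the next year = 21877 × (1 - 3.159/100) = 21877 × 0.96841 ≈ 21186 billion.

$21,186 billion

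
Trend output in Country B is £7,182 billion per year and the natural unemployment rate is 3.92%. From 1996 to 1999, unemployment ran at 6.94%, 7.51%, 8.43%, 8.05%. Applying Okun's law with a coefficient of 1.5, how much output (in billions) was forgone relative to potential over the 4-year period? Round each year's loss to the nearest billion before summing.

Year 1996: gap = -1.5 × (6.94 - 3.92) = -4.53%, loss ≈ 7182 × 4.53/100 ≈ 325.
Year 1997: gap = -1.5 × (7.51 - 3.92) = -5.385%, loss ≈ 7182 × 5.385/100 ≈ 387.
Year 1998: gap = -1.5 × (8.43 - 3.92) = -6.765%, loss ≈ 7182 × 6.765/100 ≈ 486.
Year 1999: gap = -1.5 × (8.05 - 3.92) = -6.195%, loss ≈ 7182 × 6.195/100 ≈ 445.
Total lost output = 325 + 387 + 486 + 445 = 1643 billion.

£1,643 billion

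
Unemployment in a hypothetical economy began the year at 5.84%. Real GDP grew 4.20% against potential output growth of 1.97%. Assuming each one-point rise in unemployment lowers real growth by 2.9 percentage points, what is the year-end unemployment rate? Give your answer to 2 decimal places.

Growth-rate Okun's law: g_Y = g_Y* - β × Δu, so Δu = (g_Y* - g_Y)/β.
Δu = (1.97 - 4.2)/2.9 = -2.23/2.9 = -0.77 percentage points.
Year-end unemployment = 5.84 - 0.77 = 5.07%.

5.07%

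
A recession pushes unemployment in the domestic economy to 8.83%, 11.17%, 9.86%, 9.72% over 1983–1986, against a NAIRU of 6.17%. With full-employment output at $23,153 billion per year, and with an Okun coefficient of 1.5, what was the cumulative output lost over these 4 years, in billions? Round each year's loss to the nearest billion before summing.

$5,175 billion

Year 1983: gap = -1.5 × (8.83 - 6.17) = -3.99%, loss ≈ 23153 × 3.99/100 ≈ 924.
Year 1984: gap = -1.5 × (11.17 - 6.17) = -7.5%, loss ≈ 23153 × 7.5/100 ≈ 1736.
Year 1985: gap = -1.5 × (9.86 - 6.17) = -5.535%, loss ≈ 23153 × 5.535/100 ≈ 1282.
Year 1986: gap = -1.5 × (9.72 - 6.17) = -5.325%, loss ≈ 23153 × 5.325/100 ≈ 1233.
Total lost output = 924 + 1736 + 1282 + 1233 = 5175 billion.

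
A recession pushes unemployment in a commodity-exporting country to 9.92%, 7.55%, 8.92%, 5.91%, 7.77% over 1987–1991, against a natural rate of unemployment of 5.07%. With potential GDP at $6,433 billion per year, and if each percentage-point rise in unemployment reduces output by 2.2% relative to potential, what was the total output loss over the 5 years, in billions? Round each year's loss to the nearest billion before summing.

$2,083 billion

Year 1987: gap = -2.2 × (9.92 - 5.07) = -10.67%, loss ≈ 6433 × 10.67/100 ≈ 686.
Year 1988: gap = -2.2 × (7.55 - 5.07) = -5.456%, loss ≈ 6433 × 5.456/100 ≈ 351.
Year 1989: gap = -2.2 × (8.92 - 5.07) = -8.47%, loss ≈ 6433 × 8.47/100 ≈ 545.
Year 1990: gap = -2.2 × (5.91 - 5.07) = -1.848%, loss ≈ 6433 × 1.848/100 ≈ 119.
Year 1991: gap = -2.2 × (7.77 - 5.07) = -5.94%, loss ≈ 6433 × 5.94/100 ≈ 382.
Total lost output = 686 + 351 + 545 + 119 + 382 = 2083 billion.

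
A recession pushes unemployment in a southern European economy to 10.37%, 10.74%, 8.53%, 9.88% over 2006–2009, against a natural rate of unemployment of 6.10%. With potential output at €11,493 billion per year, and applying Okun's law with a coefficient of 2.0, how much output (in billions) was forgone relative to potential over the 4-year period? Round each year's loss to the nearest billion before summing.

€3,477 billion

Year 2006: gap = -2.0 × (10.37 - 6.1) = -8.54%, loss ≈ 11493 × 8.54/100 ≈ 982.
Year 2007: gap = -2.0 × (10.74 - 6.1) = -9.28%, loss ≈ 11493 × 9.28/100 ≈ 1067.
Year 2008: gap = -2.0 × (8.53 - 6.1) = -4.86%, loss ≈ 11493 × 4.86/100 ≈ 559.
Year 2009: gap = -2.0 × (9.88 - 6.1) = -7.56%, loss ≈ 11493 × 7.56/100 ≈ 869.
Total lost output = 982 + 1067 + 559 + 869 = 3477 billion.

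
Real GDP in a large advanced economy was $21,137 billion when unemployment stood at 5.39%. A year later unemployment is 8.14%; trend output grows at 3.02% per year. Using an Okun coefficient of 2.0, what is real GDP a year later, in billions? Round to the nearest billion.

Δu = 8.14 - 5.39 = 2.75 points.
Okun's law (growth form): g_Y = g_Y* - β × Δu = 3.02 - 2.0 × (2.75) = 3.02 - 5.5 = -2.48%.
Real GDP in the next year = 21137 × (1 - 2.48/100) = 21137 × 0.9752 ≈ 20613 billion.

$20,613 billion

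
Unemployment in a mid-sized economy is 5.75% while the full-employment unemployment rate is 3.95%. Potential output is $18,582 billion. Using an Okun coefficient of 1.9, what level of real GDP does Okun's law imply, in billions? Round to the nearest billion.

Unemployment gap = 5.75 - 3.95 = 1.8 points, so the output gap is -1.9 × 1.8 = -3.42%.
Actual GDP = 18582 × (1 - 3.42/100) = 18582 × 0.9658 ≈ 17946 billion.

$17,946 billion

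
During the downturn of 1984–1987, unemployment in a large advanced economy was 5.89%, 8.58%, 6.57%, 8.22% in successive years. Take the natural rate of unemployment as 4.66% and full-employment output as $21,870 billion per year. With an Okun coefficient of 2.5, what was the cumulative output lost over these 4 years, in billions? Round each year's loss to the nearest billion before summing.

$5,806 billion

Year 1984: gap = -2.5 × (5.89 - 4.66) = -3.075%, loss ≈ 21870 × 3.075/100 ≈ 673.
Year 1985: gap = -2.5 × (8.58 - 4.66) = -9.8%, loss ≈ 21870 × 9.8/100 ≈ 2143.
Year 1986: gap = -2.5 × (6.57 - 4.66) = -4.775%, loss ≈ 21870 × 4.775/100 ≈ 1044.
Year 1987: gap = -2.5 × (8.22 - 4.66) = -8.9%, loss ≈ 21870 × 8.9/100 ≈ 1946.
Total lost output = 673 + 2143 + 1044 + 1946 = 5806 billion.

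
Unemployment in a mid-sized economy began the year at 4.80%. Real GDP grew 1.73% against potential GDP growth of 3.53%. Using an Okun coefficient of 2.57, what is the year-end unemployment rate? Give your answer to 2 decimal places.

5.50%

Growth-rate Okun's law: g_Y = g_Y* - β × Δu, so Δu = (g_Y* - g_Y)/β.
Δu = (3.53 - 1.73)/2.57 = 1.8/2.57 = 0.70 percentage points.
Year-end unemployment = 4.8 + 0.7 = 5.50%.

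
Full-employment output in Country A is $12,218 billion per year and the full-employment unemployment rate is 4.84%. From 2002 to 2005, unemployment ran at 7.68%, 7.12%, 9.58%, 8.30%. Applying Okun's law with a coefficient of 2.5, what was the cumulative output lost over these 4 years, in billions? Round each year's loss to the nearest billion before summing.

Year 2002: gap = -2.5 × (7.68 - 4.84) = -7.1%, loss ≈ 12218 × 7.1/100 ≈ 867.
Year 2003: gap = -2.5 × (7.12 - 4.84) = -5.7%, loss ≈ 12218 × 5.7/100 ≈ 696.
Year 2004: gap = -2.5 × (9.58 - 4.84) = -11.85%, loss ≈ 12218 × 11.85/100 ≈ 1448.
Year 2005: gap = -2.5 × (8.3 - 4.84) = -8.65%, loss ≈ 12218 × 8.65/100 ≈ 1057.
Total lost output = 867 + 696 + 1448 + 1057 = 4068 billion.

$4,068 billion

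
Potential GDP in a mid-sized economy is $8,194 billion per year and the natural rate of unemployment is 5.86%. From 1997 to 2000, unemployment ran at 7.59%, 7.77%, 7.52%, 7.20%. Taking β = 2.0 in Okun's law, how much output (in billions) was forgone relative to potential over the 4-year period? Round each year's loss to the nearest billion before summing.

Year 1997: gap = -2.0 × (7.59 - 5.86) = -3.46%, loss ≈ 8194 × 3.46/100 ≈ 284.
Year 1998: gap = -2.0 × (7.77 - 5.86) = -3.82%, loss ≈ 8194 × 3.82/100 ≈ 313.
Year 1999: gap = -2.0 × (7.52 - 5.86) = -3.32%, loss ≈ 8194 × 3.32/100 ≈ 272.
Year 2000: gap = -2.0 × (7.2 - 5.86) = -2.68%, loss ≈ 8194 × 2.68/100 ≈ 220.
Total lost output = 284 + 313 + 272 + 220 = 1089 billion.

$1,089 billion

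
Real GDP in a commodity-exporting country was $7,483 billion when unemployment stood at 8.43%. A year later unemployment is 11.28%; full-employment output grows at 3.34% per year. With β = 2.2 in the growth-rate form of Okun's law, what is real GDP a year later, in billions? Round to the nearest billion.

Δu = 11.28 - 8.43 = 2.85 points.
Okun's law (growth form): g_Y = g_Y* - β × Δu = 3.34 - 2.2 × (2.85) = 3.34 - 6.27 = -2.93%.
Real GDP in the next year = 7483 × (1 - 2.93/100) = 7483 × 0.9707 ≈ 7264 billion.

$7,264 billion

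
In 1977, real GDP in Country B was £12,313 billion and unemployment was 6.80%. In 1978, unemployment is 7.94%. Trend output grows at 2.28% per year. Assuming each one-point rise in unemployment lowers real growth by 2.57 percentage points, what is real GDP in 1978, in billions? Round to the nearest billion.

£12,233 billion

Δu = 7.94 - 6.8 = 1.14 points.
Okun's law (growth form): g_Y = g_Y* - β × Δu = 2.28 - 2.57 × (1.14) = 2.28 - 2.9298 = -0.6498%.
Real GDP in the next year = 12313 × (1 - 0.6498/100) = 12313 × 0.993502 ≈ 12233 billion.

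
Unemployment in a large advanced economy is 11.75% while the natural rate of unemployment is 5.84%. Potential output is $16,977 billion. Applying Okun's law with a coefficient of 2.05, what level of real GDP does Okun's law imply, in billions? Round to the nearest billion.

$14,920 billion

Unemployment gap = 11.75 - 5.84 = 5.91 points, so the output gap is -2.05 × 5.91 = -12.1155%.
Actual GDP = 16977 × (1 - 12.1155/100) = 16977 × 0.878845 ≈ 14920 billion.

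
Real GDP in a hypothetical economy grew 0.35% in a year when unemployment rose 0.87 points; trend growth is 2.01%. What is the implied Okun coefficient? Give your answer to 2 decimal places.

β ≈ 1.91

Growth form: g_Y = g_Y* - β × Δu, so β = (g_Y* - g_Y)/Δu.
β = (2.01 - 0.35)/0.87 = 1.66/0.87 = 1.91.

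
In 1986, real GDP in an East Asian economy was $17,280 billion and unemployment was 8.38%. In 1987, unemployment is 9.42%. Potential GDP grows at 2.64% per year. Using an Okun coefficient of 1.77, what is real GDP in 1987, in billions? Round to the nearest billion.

Δu = 9.42 - 8.38 = 1.04 points.
Okun's law (growth form): g_Y = g_Y* - β × Δu = 2.64 - 1.77 × (1.04) = 2.64 - 1.8408 = 0.7992%.
Real GDP in the next year = 17280 × (1 + 0.7992/100) = 17280 × 1.007992 ≈ 17418 billion.

$17,418 billion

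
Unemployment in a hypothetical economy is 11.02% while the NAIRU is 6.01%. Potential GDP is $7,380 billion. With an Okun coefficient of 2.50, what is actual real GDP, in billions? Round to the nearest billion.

$6,456 billion

Unemployment gap = 11.02 - 6.01 = 5.01 points, so the output gap is -2.5 × 5.01 = -12.525%.
Actual GDP = 7380 × (1 - 12.525/100) = 7380 × 0.87475 ≈ 6456 billion.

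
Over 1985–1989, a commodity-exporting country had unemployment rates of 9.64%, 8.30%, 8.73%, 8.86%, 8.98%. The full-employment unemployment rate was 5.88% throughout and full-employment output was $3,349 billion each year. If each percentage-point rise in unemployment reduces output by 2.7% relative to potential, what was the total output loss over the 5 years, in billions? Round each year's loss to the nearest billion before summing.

$1,366 billion

Year 1985: gap = -2.7 × (9.64 - 5.88) = -10.152%, loss ≈ 3349 × 10.152/100 ≈ 340.
Year 1986: gap = -2.7 × (8.3 - 5.88) = -6.534%, loss ≈ 3349 × 6.534/100 ≈ 219.
Year 1987: gap = -2.7 × (8.73 - 5.88) = -7.695%, loss ≈ 3349 × 7.695/100 ≈ 258.
Year 1988: gap = -2.7 × (8.86 - 5.88) = -8.046%, loss ≈ 3349 × 8.046/100 ≈ 269.
Year 1989: gap = -2.7 × (8.98 - 5.88) = -8.37%, loss ≈ 3349 × 8.37/100 ≈ 280.
Total lost output = 340 + 219 + 258 + 269 + 280 = 1366 billion.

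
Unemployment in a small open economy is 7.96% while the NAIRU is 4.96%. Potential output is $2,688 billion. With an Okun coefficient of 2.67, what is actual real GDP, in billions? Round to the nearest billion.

Unemployment gap = 7.96 - 4.96 = 3 points, so the output gap is -2.67 × 3 = -8.01%.
Actual GDP = 2688 × (1 - 8.01/100) = 2688 × 0.9199 ≈ 2473 billion.

$2,473 billion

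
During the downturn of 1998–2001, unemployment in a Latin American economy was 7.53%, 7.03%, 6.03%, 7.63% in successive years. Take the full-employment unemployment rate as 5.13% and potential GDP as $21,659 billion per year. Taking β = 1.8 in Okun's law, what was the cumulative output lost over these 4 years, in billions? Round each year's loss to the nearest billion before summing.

$3,003 billion

Year 1998: gap = -1.8 × (7.53 - 5.13) = -4.32%, loss ≈ 21659 × 4.32/100 ≈ 936.
Year 1999: gap = -1.8 × (7.03 - 5.13) = -3.42%, loss ≈ 21659 × 3.42/100 ≈ 741.
Year 2000: gap = -1.8 × (6.03 - 5.13) = -1.62%, loss ≈ 21659 × 1.62/100 ≈ 351.
Year 2001: gap = -1.8 × (7.63 - 5.13) = -4.5%, loss ≈ 21659 × 4.5/100 ≈ 975.
Total lost output = 936 + 741 + 351 + 975 = 3003 billion.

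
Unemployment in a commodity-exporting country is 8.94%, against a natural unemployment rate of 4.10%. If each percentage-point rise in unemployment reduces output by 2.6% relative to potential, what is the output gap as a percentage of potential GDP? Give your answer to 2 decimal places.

-12.58%

The unemployment gap is 8.94 - 4.1 = 4.84 percentage points.
Okun's law gives an output gap of -2.6 × 4.84 = -12.584%, i.e. 12.58% below potential.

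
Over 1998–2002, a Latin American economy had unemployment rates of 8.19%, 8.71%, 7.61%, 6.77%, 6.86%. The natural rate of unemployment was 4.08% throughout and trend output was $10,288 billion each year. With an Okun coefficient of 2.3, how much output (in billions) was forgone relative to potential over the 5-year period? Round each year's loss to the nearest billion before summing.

Year 1998: gap = -2.3 × (8.19 - 4.08) = -9.453%, loss ≈ 10288 × 9.453/100 ≈ 973.
Year 1999: gap = -2.3 × (8.71 - 4.08) = -10.649%, loss ≈ 10288 × 10.649/100 ≈ 1096.
Year 2000: gap = -2.3 × (7.61 - 4.08) = -8.119%, loss ≈ 10288 × 8.119/100 ≈ 835.
Year 2001: gap = -2.3 × (6.77 - 4.08) = -6.187%, loss ≈ 10288 × 6.187/100 ≈ 637.
Year 2002: gap = -2.3 × (6.86 - 4.08) = -6.394%, loss ≈ 10288 × 6.394/100 ≈ 658.
Total lost output = 973 + 1096 + 835 + 637 + 658 = 4199 billion.

$4,199 billion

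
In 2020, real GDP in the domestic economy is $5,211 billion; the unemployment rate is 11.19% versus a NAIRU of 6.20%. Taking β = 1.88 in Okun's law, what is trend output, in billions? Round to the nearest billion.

$5,750 billion

Unemployment gap = 11.19 - 6.2 = 4.99 points, so output gap = -1.88 × 4.99 = -9.3812%.
Since Y = Y* × (1 + gap/100), Y* = 5211/0.906188 ≈ 5750 billion.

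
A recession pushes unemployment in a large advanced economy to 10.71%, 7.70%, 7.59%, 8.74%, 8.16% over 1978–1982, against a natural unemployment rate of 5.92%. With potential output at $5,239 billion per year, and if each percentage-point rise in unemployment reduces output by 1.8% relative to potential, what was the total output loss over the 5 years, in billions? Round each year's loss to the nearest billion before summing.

$1,254 billion

Year 1978: gap = -1.8 × (10.71 - 5.92) = -8.622%, loss ≈ 5239 × 8.622/100 ≈ 452.
Year 1979: gap = -1.8 × (7.7 - 5.92) = -3.204%, loss ≈ 5239 × 3.204/100 ≈ 168.
Year 1980: gap = -1.8 × (7.59 - 5.92) = -3.006%, loss ≈ 5239 × 3.006/100 ≈ 157.
Year 1981: gap = -1.8 × (8.74 - 5.92) = -5.076%, loss ≈ 5239 × 5.076/100 ≈ 266.
Year 1982: gap = -1.8 × (8.16 - 5.92) = -4.032%, loss ≈ 5239 × 4.032/100 ≈ 211.
Total lost output = 452 + 168 + 157 + 266 + 211 = 1254 billion.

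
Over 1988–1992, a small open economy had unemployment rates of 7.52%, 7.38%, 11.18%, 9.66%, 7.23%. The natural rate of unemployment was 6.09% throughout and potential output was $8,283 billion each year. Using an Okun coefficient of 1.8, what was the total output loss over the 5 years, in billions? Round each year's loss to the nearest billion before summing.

$1,866 billion

Year 1988: gap = -1.8 × (7.52 - 6.09) = -2.574%, loss ≈ 8283 × 2.574/100 ≈ 213.
Year 1989: gap = -1.8 × (7.38 - 6.09) = -2.322%, loss ≈ 8283 × 2.322/100 ≈ 192.
Year 1990: gap = -1.8 × (11.18 - 6.09) = -9.162%, loss ≈ 8283 × 9.162/100 ≈ 759.
Year 1991: gap = -1.8 × (9.66 - 6.09) = -6.426%, loss ≈ 8283 × 6.426/100 ≈ 532.
Year 1992: gap = -1.8 × (7.23 - 6.09) = -2.052%, loss ≈ 8283 × 2.052/100 ≈ 170.
Total lost output = 213 + 192 + 759 + 532 + 170 = 1866 billion.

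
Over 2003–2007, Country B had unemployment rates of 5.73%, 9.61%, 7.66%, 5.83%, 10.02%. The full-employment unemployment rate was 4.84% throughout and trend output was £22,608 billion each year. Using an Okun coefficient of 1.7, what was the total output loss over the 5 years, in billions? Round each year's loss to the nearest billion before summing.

£5,630 billion

Year 2003: gap = -1.7 × (5.73 - 4.84) = -1.513%, loss ≈ 22608 × 1.513/100 ≈ 342.
Year 2004: gap = -1.7 × (9.61 - 4.84) = -8.109%, loss ≈ 22608 × 8.109/100 ≈ 1833.
Year 2005: gap = -1.7 × (7.66 - 4.84) = -4.794%, loss ≈ 22608 × 4.794/100 ≈ 1084.
Year 2006: gap = -1.7 × (5.83 - 4.84) = -1.683%, loss ≈ 22608 × 1.683/100 ≈ 380.
Year 2007: gap = -1.7 × (10.02 - 4.84) = -8.806%, loss ≈ 22608 × 8.806/100 ≈ 1991.
Total lost output = 342 + 1833 + 1084 + 380 + 1991 = 5630 billion.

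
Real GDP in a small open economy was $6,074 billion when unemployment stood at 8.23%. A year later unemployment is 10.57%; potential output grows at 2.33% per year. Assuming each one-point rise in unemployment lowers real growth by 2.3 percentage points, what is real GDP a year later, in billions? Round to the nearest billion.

$5,889 billion

Δu = 10.57 - 8.23 = 2.34 points.
Okun's law (growth form): g_Y = g_Y* - β × Δu = 2.33 - 2.3 × (2.34) = 2.33 - 5.382 = -3.052%.
Real GDP in the next year = 6074 × (1 - 3.052/100) = 6074 × 0.96948 ≈ 5889 billion.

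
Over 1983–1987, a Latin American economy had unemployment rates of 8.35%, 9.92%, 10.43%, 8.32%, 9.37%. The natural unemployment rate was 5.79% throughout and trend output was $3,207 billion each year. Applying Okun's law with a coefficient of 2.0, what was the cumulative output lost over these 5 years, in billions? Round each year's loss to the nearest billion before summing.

$1,119 billion

Year 1983: gap = -2.0 × (8.35 - 5.79) = -5.12%, loss ≈ 3207 × 5.12/100 ≈ 164.
Year 1984: gap = -2.0 × (9.92 - 5.79) = -8.26%, loss ≈ 3207 × 8.26/100 ≈ 265.
Year 1985: gap = -2.0 × (10.43 - 5.79) = -9.28%, loss ≈ 3207 × 9.28/100 ≈ 298.
Year 1986: gap = -2.0 × (8.32 - 5.79) = -5.06%, loss ≈ 3207 × 5.06/100 ≈ 162.
Year 1987: gap = -2.0 × (9.37 - 5.79) = -7.16%, loss ≈ 3207 × 7.16/100 ≈ 230.
Total lost output = 164 + 265 + 298 + 162 + 230 = 1119 billion.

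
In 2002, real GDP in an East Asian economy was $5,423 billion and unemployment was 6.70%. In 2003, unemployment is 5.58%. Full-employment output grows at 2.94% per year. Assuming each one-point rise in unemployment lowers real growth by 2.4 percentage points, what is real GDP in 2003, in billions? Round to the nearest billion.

$5,728 billion

Δu = 5.58 - 6.7 = -1.12 points.
Okun's law (growth form): g_Y = g_Y* - β × Δu = 2.94 - 2.4 × (-1.12) = 2.94 + 2.688 = 5.628%.
Real GDP in the next year = 5423 × (1 + 5.628/100) = 5423 × 1.05628 ≈ 5728 billion.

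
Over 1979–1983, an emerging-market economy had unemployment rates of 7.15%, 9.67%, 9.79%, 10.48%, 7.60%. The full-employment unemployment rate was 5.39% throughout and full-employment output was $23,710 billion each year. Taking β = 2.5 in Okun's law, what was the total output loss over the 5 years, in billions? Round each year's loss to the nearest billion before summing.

$10,515 billion

Year 1979: gap = -2.5 × (7.15 - 5.39) = -4.4%, loss ≈ 23710 × 4.4/100 ≈ 1043.
Year 1980: gap = -2.5 × (9.67 - 5.39) = -10.7%, loss ≈ 23710 × 10.7/100 ≈ 2537.
Year 1981: gap = -2.5 × (9.79 - 5.39) = -11%, loss ≈ 23710 × 11/100 ≈ 2608.
Year 1982: gap = -2.5 × (10.48 - 5.39) = -12.725%, loss ≈ 23710 × 12.725/100 ≈ 3017.
Year 1983: gap = -2.5 × (7.6 - 5.39) = -5.525%, loss ≈ 23710 × 5.525/100 ≈ 1310.
Total lost output = 1043 + 2537 + 2608 + 3017 + 1310 = 10515 billion.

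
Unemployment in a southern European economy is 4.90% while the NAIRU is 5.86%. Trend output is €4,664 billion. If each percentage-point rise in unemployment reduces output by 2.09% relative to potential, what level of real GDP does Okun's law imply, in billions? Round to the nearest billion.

€4,758 billion

Unemployment gap = 4.9 - 5.86 = -0.96 points, so the output gap is -2.09 × (-0.96) = 2.0064%.
Actual GDP = 4664 × (1 + 2.0064/100) = 4664 × 1.020064 ≈ 4758 billion.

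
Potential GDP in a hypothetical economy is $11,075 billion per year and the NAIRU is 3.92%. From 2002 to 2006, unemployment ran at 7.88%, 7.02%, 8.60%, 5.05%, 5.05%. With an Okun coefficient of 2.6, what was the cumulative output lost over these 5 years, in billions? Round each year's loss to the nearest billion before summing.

Year 2002: gap = -2.6 × (7.88 - 3.92) = -10.296%, loss ≈ 11075 × 10.296/100 ≈ 1140.
Year 2003: gap = -2.6 × (7.02 - 3.92) = -8.06%, loss ≈ 11075 × 8.06/100 ≈ 893.
Year 2004: gap = -2.6 × (8.6 - 3.92) = -12.168%, loss ≈ 11075 × 12.168/100 ≈ 1348.
Year 2005: gap = -2.6 × (5.05 - 3.92) = -2.938%, loss ≈ 11075 × 2.938/100 ≈ 325.
Year 2006: gap = -2.6 × (5.05 - 3.92) = -2.938%, loss ≈ 11075 × 2.938/100 ≈ 325.
Total lost output = 1140 + 893 + 1348 + 325 + 325 = 4031 billion.

$4,031 billion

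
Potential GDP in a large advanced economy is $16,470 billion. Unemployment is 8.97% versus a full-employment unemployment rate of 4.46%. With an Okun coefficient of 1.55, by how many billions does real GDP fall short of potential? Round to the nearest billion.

Output gap = -1.55 × (8.97 - 4.46) = -1.55 × 4.51 = -6.9905%.
Actual GDP ≈ 16470 × 0.930095 ≈ 15319 billion, so the shortfall is 16470 - 15319 = 1151 billion.

$1,151 billion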